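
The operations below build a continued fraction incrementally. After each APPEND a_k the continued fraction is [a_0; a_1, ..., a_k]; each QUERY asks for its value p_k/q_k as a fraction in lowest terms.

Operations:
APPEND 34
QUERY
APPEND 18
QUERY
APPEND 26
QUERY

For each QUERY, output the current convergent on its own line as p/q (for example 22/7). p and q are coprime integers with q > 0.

APPEND 34: p_0 = 34·1 + 0 = 34, q_0 = 34·0 + 1 = 1 → 34/1
APPEND 18: p_1 = 18·34 + 1 = 613, q_1 = 18·1 + 0 = 18 → 613/18
APPEND 26: p_2 = 26·613 + 34 = 15972, q_2 = 26·18 + 1 = 469 → 15972/469

34/1
613/18
15972/469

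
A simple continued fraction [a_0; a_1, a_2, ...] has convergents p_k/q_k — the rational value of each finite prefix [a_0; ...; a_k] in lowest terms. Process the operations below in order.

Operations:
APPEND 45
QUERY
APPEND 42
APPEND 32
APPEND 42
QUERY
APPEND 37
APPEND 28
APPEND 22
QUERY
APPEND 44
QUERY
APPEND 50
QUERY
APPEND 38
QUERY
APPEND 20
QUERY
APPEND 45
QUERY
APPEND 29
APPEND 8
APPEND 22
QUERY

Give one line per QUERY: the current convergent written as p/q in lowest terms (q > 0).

APPEND 45: p_0 = 45·1 + 0 = 45, q_0 = 45·0 + 1 = 1 → 45/1
APPEND 42: p_1 = 42·45 + 1 = 1891, q_1 = 42·1 + 0 = 42 → 1891/42
APPEND 32: p_2 = 32·1891 + 45 = 60557, q_2 = 32·42 + 1 = 1345 → 60557/1345
APPEND 42: p_3 = 42·60557 + 1891 = 2545285, q_3 = 42·1345 + 42 = 56532 → 2545285/56532
APPEND 37: p_4 = 37·2545285 + 60557 = 94236102, q_4 = 37·56532 + 1345 = 2093029 → 94236102/2093029
APPEND 28: p_5 = 28·94236102 + 2545285 = 2641156141, q_5 = 28·2093029 + 56532 = 58661344 → 2641156141/58661344
APPEND 22: p_6 = 22·2641156141 + 94236102 = 58199671204, q_6 = 22·58661344 + 2093029 = 1292642597 → 58199671204/1292642597
APPEND 44: p_7 = 44·58199671204 + 2641156141 = 2563426689117, q_7 = 44·1292642597 + 58661344 = 56934935612 → 2563426689117/56934935612
APPEND 50: p_8 = 50·2563426689117 + 58199671204 = 128229534127054, q_8 = 50·56934935612 + 1292642597 = 2848039423197 → 128229534127054/2848039423197
APPEND 38: p_9 = 38·128229534127054 + 2563426689117 = 4875285723517169, q_9 = 38·2848039423197 + 56934935612 = 108282433017098 → 4875285723517169/108282433017098
APPEND 20: p_10 = 20·4875285723517169 + 128229534127054 = 97633944004470434, q_10 = 20·108282433017098 + 2848039423197 = 2168496699765157 → 97633944004470434/2168496699765157
APPEND 45: p_11 = 45·97633944004470434 + 4875285723517169 = 4398402765924686699, q_11 = 45·2168496699765157 + 108282433017098 = 97690633922449163 → 4398402765924686699/97690633922449163
APPEND 29: p_12 = 29·4398402765924686699 + 97633944004470434 = 127651314155820384705, q_12 = 29·97690633922449163 + 2168496699765157 = 2835196880450790884 → 127651314155820384705/2835196880450790884
APPEND 8: p_13 = 8·127651314155820384705 + 4398402765924686699 = 1025608916012487764339, q_13 = 8·2835196880450790884 + 97690633922449163 = 22779265677528776235 → 1025608916012487764339/22779265677528776235
APPEND 22: p_14 = 22·1025608916012487764339 + 127651314155820384705 = 22691047466430551200163, q_14 = 22·22779265677528776235 + 2835196880450790884 = 503979041786083868054 → 22691047466430551200163/503979041786083868054

45/1
2545285/56532
58199671204/1292642597
2563426689117/56934935612
128229534127054/2848039423197
4875285723517169/108282433017098
97633944004470434/2168496699765157
4398402765924686699/97690633922449163
22691047466430551200163/503979041786083868054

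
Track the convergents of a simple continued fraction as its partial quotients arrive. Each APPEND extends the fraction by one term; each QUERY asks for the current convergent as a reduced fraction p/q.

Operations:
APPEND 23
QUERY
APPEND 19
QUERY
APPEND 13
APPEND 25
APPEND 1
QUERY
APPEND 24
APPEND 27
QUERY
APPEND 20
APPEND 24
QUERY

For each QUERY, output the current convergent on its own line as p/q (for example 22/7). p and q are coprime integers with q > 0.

APPEND 23: p_0 = 23·1 + 0 = 23, q_0 = 23·0 + 1 = 1 → 23/1
APPEND 19: p_1 = 19·23 + 1 = 438, q_1 = 19·1 + 0 = 19 → 438/19
APPEND 13: p_2 = 13·438 + 23 = 5717, q_2 = 13·19 + 1 = 248 → 5717/248
APPEND 25: p_3 = 25·5717 + 438 = 143363, q_3 = 25·248 + 19 = 6219 → 143363/6219
APPEND 1: p_4 = 1·143363 + 5717 = 149080, q_4 = 1·6219 + 248 = 6467 → 149080/6467
APPEND 24: p_5 = 24·149080 + 143363 = 3721283, q_5 = 24·6467 + 6219 = 161427 → 3721283/161427
APPEND 27: p_6 = 27·3721283 + 149080 = 100623721, q_6 = 27·161427 + 6467 = 4364996 → 100623721/4364996
APPEND 20: p_7 = 20·100623721 + 3721283 = 2016195703, q_7 = 20·4364996 + 161427 = 87461347 → 2016195703/87461347
APPEND 24: p_8 = 24·2016195703 + 100623721 = 48489320593, q_8 = 24·87461347 + 4364996 = 2103437324 → 48489320593/2103437324

23/1
438/19
149080/6467
100623721/4364996
48489320593/2103437324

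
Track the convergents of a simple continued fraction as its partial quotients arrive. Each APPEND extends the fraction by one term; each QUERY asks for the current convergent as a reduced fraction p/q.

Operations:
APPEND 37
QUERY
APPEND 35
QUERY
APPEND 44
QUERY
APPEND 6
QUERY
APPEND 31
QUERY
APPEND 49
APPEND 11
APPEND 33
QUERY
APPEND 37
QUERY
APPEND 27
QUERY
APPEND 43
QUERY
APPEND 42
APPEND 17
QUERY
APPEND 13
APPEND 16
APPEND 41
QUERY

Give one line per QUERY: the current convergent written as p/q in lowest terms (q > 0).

APPEND 37: p_0 = 37·1 + 0 = 37, q_0 = 37·0 + 1 = 1 → 37/1
APPEND 35: p_1 = 35·37 + 1 = 1296, q_1 = 35·1 + 0 = 35 → 1296/35
APPEND 44: p_2 = 44·1296 + 37 = 57061, q_2 = 44·35 + 1 = 1541 → 57061/1541
APPEND 6: p_3 = 6·57061 + 1296 = 343662, q_3 = 6·1541 + 35 = 9281 → 343662/9281
APPEND 31: p_4 = 31·343662 + 57061 = 10710583, q_4 = 31·9281 + 1541 = 289252 → 10710583/289252
APPEND 49: p_5 = 49·10710583 + 343662 = 525162229, q_5 = 49·289252 + 9281 = 14182629 → 525162229/14182629
APPEND 11: p_6 = 11·525162229 + 10710583 = 5787495102, q_6 = 11·14182629 + 289252 = 156298171 → 5787495102/156298171
APPEND 33: p_7 = 33·5787495102 + 525162229 = 191512500595, q_7 = 33·156298171 + 14182629 = 5172022272 → 191512500595/5172022272
APPEND 37: p_8 = 37·191512500595 + 5787495102 = 7091750017117, q_8 = 37·5172022272 + 156298171 = 191521122235 → 7091750017117/191521122235
APPEND 27: p_9 = 27·7091750017117 + 191512500595 = 191668762962754, q_9 = 27·191521122235 + 5172022272 = 5176242322617 → 191668762962754/5176242322617
APPEND 43: p_10 = 43·191668762962754 + 7091750017117 = 8248848557415539, q_10 = 43·5176242322617 + 191521122235 = 222769940994766 → 8248848557415539/222769940994766
APPEND 42: p_11 = 42·8248848557415539 + 191668762962754 = 346643308174415392, q_11 = 42·222769940994766 + 5176242322617 = 9361513764102789 → 346643308174415392/9361513764102789
APPEND 17: p_12 = 17·346643308174415392 + 8248848557415539 = 5901185087522477203, q_12 = 17·9361513764102789 + 222769940994766 = 159368503930742179 → 5901185087522477203/159368503930742179
APPEND 13: p_13 = 13·5901185087522477203 + 346643308174415392 = 77062049445966619031, q_13 = 13·159368503930742179 + 9361513764102789 = 2081152064863751116 → 77062049445966619031/2081152064863751116
APPEND 16: p_14 = 16·77062049445966619031 + 5901185087522477203 = 1238893976222988381699, q_14 = 16·2081152064863751116 + 159368503930742179 = 33457801541750760035 → 1238893976222988381699/33457801541750760035
APPEND 41: p_15 = 41·1238893976222988381699 + 77062049445966619031 = 50871715074588490268690, q_15 = 41·33457801541750760035 + 2081152064863751116 = 1373851015276644912551 → 50871715074588490268690/1373851015276644912551

37/1
1296/35
57061/1541
343662/9281
10710583/289252
191512500595/5172022272
7091750017117/191521122235
191668762962754/5176242322617
8248848557415539/222769940994766
5901185087522477203/159368503930742179
50871715074588490268690/1373851015276644912551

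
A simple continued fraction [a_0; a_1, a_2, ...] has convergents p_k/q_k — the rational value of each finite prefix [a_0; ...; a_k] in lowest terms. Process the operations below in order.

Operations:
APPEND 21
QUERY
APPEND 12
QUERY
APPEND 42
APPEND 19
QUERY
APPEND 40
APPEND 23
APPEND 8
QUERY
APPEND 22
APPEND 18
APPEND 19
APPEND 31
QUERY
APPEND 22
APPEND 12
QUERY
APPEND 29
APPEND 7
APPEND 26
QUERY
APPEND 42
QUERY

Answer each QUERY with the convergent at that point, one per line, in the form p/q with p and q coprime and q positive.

APPEND 21: p_0 = 21·1 + 0 = 21, q_0 = 21·0 + 1 = 1 → 21/1
APPEND 12: p_1 = 12·21 + 1 = 253, q_1 = 12·1 + 0 = 12 → 253/12
APPEND 42: p_2 = 42·253 + 21 = 10647, q_2 = 42·12 + 1 = 505 → 10647/505
APPEND 19: p_3 = 19·10647 + 253 = 202546, q_3 = 19·505 + 12 = 9607 → 202546/9607
APPEND 40: p_4 = 40·202546 + 10647 = 8112487, q_4 = 40·9607 + 505 = 384785 → 8112487/384785
APPEND 23: p_5 = 23·8112487 + 202546 = 186789747, q_5 = 23·384785 + 9607 = 8859662 → 186789747/8859662
APPEND 8: p_6 = 8·186789747 + 8112487 = 1502430463, q_6 = 8·8859662 + 384785 = 71262081 → 1502430463/71262081
APPEND 22: p_7 = 22·1502430463 + 186789747 = 33240259933, q_7 = 22·71262081 + 8859662 = 1576625444 → 33240259933/1576625444
APPEND 18: p_8 = 18·33240259933 + 1502430463 = 599827109257, q_8 = 18·1576625444 + 71262081 = 28450520073 → 599827109257/28450520073
APPEND 19: p_9 = 19·599827109257 + 33240259933 = 11429955335816, q_9 = 19·28450520073 + 1576625444 = 542136506831 → 11429955335816/542136506831
APPEND 31: p_10 = 31·11429955335816 + 599827109257 = 354928442519553, q_10 = 31·542136506831 + 28450520073 = 16834682231834 → 354928442519553/16834682231834
APPEND 22: p_11 = 22·354928442519553 + 11429955335816 = 7819855690765982, q_11 = 22·16834682231834 + 542136506831 = 370905145607179 → 7819855690765982/370905145607179
APPEND 12: p_12 = 12·7819855690765982 + 354928442519553 = 94193196731711337, q_12 = 12·370905145607179 + 16834682231834 = 4467696429517982 → 94193196731711337/4467696429517982
APPEND 29: p_13 = 29·94193196731711337 + 7819855690765982 = 2739422560910394755, q_13 = 29·4467696429517982 + 370905145607179 = 129934101601628657 → 2739422560910394755/129934101601628657
APPEND 7: p_14 = 7·2739422560910394755 + 94193196731711337 = 19270151123104474622, q_14 = 7·129934101601628657 + 4467696429517982 = 914006407640918581 → 19270151123104474622/914006407640918581
APPEND 26: p_15 = 26·19270151123104474622 + 2739422560910394755 = 503763351761626734927, q_15 = 26·914006407640918581 + 129934101601628657 = 23894100700265511763 → 503763351761626734927/23894100700265511763
APPEND 42: p_16 = 42·503763351761626734927 + 19270151123104474622 = 21177330925111427341556, q_16 = 42·23894100700265511763 + 914006407640918581 = 1004466235818792412627 → 21177330925111427341556/1004466235818792412627

21/1
253/12
202546/9607
1502430463/71262081
354928442519553/16834682231834
94193196731711337/4467696429517982
503763351761626734927/23894100700265511763
21177330925111427341556/1004466235818792412627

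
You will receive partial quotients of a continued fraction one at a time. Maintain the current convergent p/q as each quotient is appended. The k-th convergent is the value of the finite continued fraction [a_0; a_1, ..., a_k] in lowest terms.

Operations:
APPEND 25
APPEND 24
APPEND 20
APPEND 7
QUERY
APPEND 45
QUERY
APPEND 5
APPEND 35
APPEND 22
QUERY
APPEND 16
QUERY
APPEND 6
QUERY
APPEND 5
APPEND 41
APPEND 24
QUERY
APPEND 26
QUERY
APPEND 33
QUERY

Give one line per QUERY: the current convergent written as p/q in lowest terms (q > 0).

APPEND 25: p_0 = 25·1 + 0 = 25, q_0 = 25·0 + 1 = 1 → 25/1
APPEND 24: p_1 = 24·25 + 1 = 601, q_1 = 24·1 + 0 = 24 → 601/24
APPEND 20: p_2 = 20·601 + 25 = 12045, q_2 = 20·24 + 1 = 481 → 12045/481
APPEND 7: p_3 = 7·12045 + 601 = 84916, q_3 = 7·481 + 24 = 3391 → 84916/3391
APPEND 45: p_4 = 45·84916 + 12045 = 3833265, q_4 = 45·3391 + 481 = 153076 → 3833265/153076
APPEND 5: p_5 = 5·3833265 + 84916 = 19251241, q_5 = 5·153076 + 3391 = 768771 → 19251241/768771
APPEND 35: p_6 = 35·19251241 + 3833265 = 677626700, q_6 = 35·768771 + 153076 = 27060061 → 677626700/27060061
APPEND 22: p_7 = 22·677626700 + 19251241 = 14927038641, q_7 = 22·27060061 + 768771 = 596090113 → 14927038641/596090113
APPEND 16: p_8 = 16·14927038641 + 677626700 = 239510244956, q_8 = 16·596090113 + 27060061 = 9564501869 → 239510244956/9564501869
APPEND 6: p_9 = 6·239510244956 + 14927038641 = 1451988508377, q_9 = 6·9564501869 + 596090113 = 57983101327 → 1451988508377/57983101327
APPEND 5: p_10 = 5·1451988508377 + 239510244956 = 7499452786841, q_10 = 5·57983101327 + 9564501869 = 299480008504 → 7499452786841/299480008504
APPEND 41: p_11 = 41·7499452786841 + 1451988508377 = 308929552768858, q_11 = 41·299480008504 + 57983101327 = 12336663449991 → 308929552768858/12336663449991
APPEND 24: p_12 = 24·308929552768858 + 7499452786841 = 7421808719239433, q_12 = 24·12336663449991 + 299480008504 = 296379402808288 → 7421808719239433/296379402808288
APPEND 26: p_13 = 26·7421808719239433 + 308929552768858 = 193275956252994116, q_13 = 26·296379402808288 + 12336663449991 = 7718201136465479 → 193275956252994116/7718201136465479
APPEND 33: p_14 = 33·193275956252994116 + 7421808719239433 = 6385528365068045261, q_14 = 33·7718201136465479 + 296379402808288 = 254997016906169095 → 6385528365068045261/254997016906169095

84916/3391
3833265/153076
14927038641/596090113
239510244956/9564501869
1451988508377/57983101327
7421808719239433/296379402808288
193275956252994116/7718201136465479
6385528365068045261/254997016906169095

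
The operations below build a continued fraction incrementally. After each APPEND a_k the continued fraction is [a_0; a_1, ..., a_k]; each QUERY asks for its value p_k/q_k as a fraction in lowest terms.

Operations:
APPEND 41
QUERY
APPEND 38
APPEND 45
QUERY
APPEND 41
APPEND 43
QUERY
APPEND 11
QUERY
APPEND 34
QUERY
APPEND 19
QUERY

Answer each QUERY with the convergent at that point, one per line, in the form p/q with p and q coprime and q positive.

APPEND 41: p_0 = 41·1 + 0 = 41, q_0 = 41·0 + 1 = 1 → 41/1
APPEND 38: p_1 = 38·41 + 1 = 1559, q_1 = 38·1 + 0 = 38 → 1559/38
APPEND 45: p_2 = 45·1559 + 41 = 70196, q_2 = 45·38 + 1 = 1711 → 70196/1711
APPEND 41: p_3 = 41·70196 + 1559 = 2879595, q_3 = 41·1711 + 38 = 70189 → 2879595/70189
APPEND 43: p_4 = 43·2879595 + 70196 = 123892781, q_4 = 43·70189 + 1711 = 3019838 → 123892781/3019838
APPEND 11: p_5 = 11·123892781 + 2879595 = 1365700186, q_5 = 11·3019838 + 70189 = 33288407 → 1365700186/33288407
APPEND 34: p_6 = 34·1365700186 + 123892781 = 46557699105, q_6 = 34·33288407 + 3019838 = 1134825676 → 46557699105/1134825676
APPEND 19: p_7 = 19·46557699105 + 1365700186 = 885961983181, q_7 = 19·1134825676 + 33288407 = 21594976251 → 885961983181/21594976251

41/1
70196/1711
123892781/3019838
1365700186/33288407
46557699105/1134825676
885961983181/21594976251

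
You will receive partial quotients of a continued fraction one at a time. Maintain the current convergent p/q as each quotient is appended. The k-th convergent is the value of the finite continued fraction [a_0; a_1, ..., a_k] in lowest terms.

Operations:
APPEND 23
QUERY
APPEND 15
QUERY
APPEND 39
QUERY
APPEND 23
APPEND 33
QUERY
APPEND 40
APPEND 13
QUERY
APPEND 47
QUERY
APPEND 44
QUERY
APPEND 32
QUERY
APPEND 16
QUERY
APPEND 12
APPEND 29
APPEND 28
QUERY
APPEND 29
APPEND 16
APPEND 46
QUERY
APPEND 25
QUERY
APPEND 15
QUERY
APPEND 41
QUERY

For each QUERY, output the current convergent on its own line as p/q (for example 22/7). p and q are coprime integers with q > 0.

APPEND 23: p_0 = 23·1 + 0 = 23, q_0 = 23·0 + 1 = 1 → 23/1
APPEND 15: p_1 = 15·23 + 1 = 346, q_1 = 15·1 + 0 = 15 → 346/15
APPEND 39: p_2 = 39·346 + 23 = 13517, q_2 = 39·15 + 1 = 586 → 13517/586
APPEND 23: p_3 = 23·13517 + 346 = 311237, q_3 = 23·586 + 15 = 13493 → 311237/13493
APPEND 33: p_4 = 33·311237 + 13517 = 10284338, q_4 = 33·13493 + 586 = 445855 → 10284338/445855
APPEND 40: p_5 = 40·10284338 + 311237 = 411684757, q_5 = 40·445855 + 13493 = 17847693 → 411684757/17847693
APPEND 13: p_6 = 13·411684757 + 10284338 = 5362186179, q_6 = 13·17847693 + 445855 = 232465864 → 5362186179/232465864
APPEND 47: p_7 = 47·5362186179 + 411684757 = 252434435170, q_7 = 47·232465864 + 17847693 = 10943743301 → 252434435170/10943743301
APPEND 44: p_8 = 44·252434435170 + 5362186179 = 11112477333659, q_8 = 44·10943743301 + 232465864 = 481757171108 → 11112477333659/481757171108
APPEND 32: p_9 = 32·11112477333659 + 252434435170 = 355851709112258, q_9 = 32·481757171108 + 10943743301 = 15427173218757 → 355851709112258/15427173218757
APPEND 16: p_10 = 16·355851709112258 + 11112477333659 = 5704739823129787, q_10 = 16·15427173218757 + 481757171108 = 247316528671220 → 5704739823129787/247316528671220
APPEND 12: p_11 = 12·5704739823129787 + 355851709112258 = 68812729586669702, q_11 = 12·247316528671220 + 15427173218757 = 2983225517273397 → 68812729586669702/2983225517273397
APPEND 29: p_12 = 29·68812729586669702 + 5704739823129787 = 2001273897836551145, q_12 = 29·2983225517273397 + 247316528671220 = 86760856529599733 → 2001273897836551145/86760856529599733
APPEND 28: p_13 = 28·2001273897836551145 + 68812729586669702 = 56104481869010101762, q_13 = 28·86760856529599733 + 2983225517273397 = 2432287208346065921 → 56104481869010101762/2432287208346065921
APPEND 29: p_14 = 29·56104481869010101762 + 2001273897836551145 = 1629031248099129502243, q_14 = 29·2432287208346065921 + 86760856529599733 = 70623089898565511442 → 1629031248099129502243/70623089898565511442
APPEND 16: p_15 = 16·1629031248099129502243 + 56104481869010101762 = 26120604451455082137650, q_15 = 16·70623089898565511442 + 2432287208346065921 = 1132401725585394248993 → 26120604451455082137650/1132401725585394248993
APPEND 46: p_16 = 46·26120604451455082137650 + 1629031248099129502243 = 1203176836015032907834143, q_16 = 46·1132401725585394248993 + 70623089898565511442 = 52161102466826700965120 → 1203176836015032907834143/52161102466826700965120
APPEND 25: p_17 = 25·1203176836015032907834143 + 26120604451455082137650 = 30105541504827277777991225, q_17 = 25·52161102466826700965120 + 1132401725585394248993 = 1305159963396252918376993 → 30105541504827277777991225/1305159963396252918376993
APPEND 15: p_18 = 15·30105541504827277777991225 + 1203176836015032907834143 = 452786299408424199577702518, q_18 = 15·1305159963396252918376993 + 52161102466826700965120 = 19629560553410620476620015 → 452786299408424199577702518/19629560553410620476620015
APPEND 41: p_19 = 41·452786299408424199577702518 + 30105541504827277777991225 = 18594343817250219460463794463, q_19 = 41·19629560553410620476620015 + 1305159963396252918376993 = 806117142653231692459797608 → 18594343817250219460463794463/806117142653231692459797608

23/1
346/15
13517/586
10284338/445855
5362186179/232465864
252434435170/10943743301
11112477333659/481757171108
355851709112258/15427173218757
5704739823129787/247316528671220
56104481869010101762/2432287208346065921
1203176836015032907834143/52161102466826700965120
30105541504827277777991225/1305159963396252918376993
452786299408424199577702518/19629560553410620476620015
18594343817250219460463794463/806117142653231692459797608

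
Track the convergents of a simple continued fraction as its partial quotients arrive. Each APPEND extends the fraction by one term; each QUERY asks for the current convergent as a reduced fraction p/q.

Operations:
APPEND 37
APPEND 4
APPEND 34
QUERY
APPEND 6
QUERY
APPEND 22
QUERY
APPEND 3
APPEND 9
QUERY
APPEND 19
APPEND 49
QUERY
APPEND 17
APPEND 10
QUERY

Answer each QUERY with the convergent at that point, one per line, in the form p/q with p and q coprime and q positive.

APPEND 37: p_0 = 37·1 + 0 = 37, q_0 = 37·0 + 1 = 1 → 37/1
APPEND 4: p_1 = 4·37 + 1 = 149, q_1 = 4·1 + 0 = 4 → 149/4
APPEND 34: p_2 = 34·149 + 37 = 5103, q_2 = 34·4 + 1 = 137 → 5103/137
APPEND 6: p_3 = 6·5103 + 149 = 30767, q_3 = 6·137 + 4 = 826 → 30767/826
APPEND 22: p_4 = 22·30767 + 5103 = 681977, q_4 = 22·826 + 137 = 18309 → 681977/18309
APPEND 3: p_5 = 3·681977 + 30767 = 2076698, q_5 = 3·18309 + 826 = 55753 → 2076698/55753
APPEND 9: p_6 = 9·2076698 + 681977 = 19372259, q_6 = 9·55753 + 18309 = 520086 → 19372259/520086
APPEND 19: p_7 = 19·19372259 + 2076698 = 370149619, q_7 = 19·520086 + 55753 = 9937387 → 370149619/9937387
APPEND 49: p_8 = 49·370149619 + 19372259 = 18156703590, q_8 = 49·9937387 + 520086 = 487452049 → 18156703590/487452049
APPEND 17: p_9 = 17·18156703590 + 370149619 = 309034110649, q_9 = 17·487452049 + 9937387 = 8296622220 → 309034110649/8296622220
APPEND 10: p_10 = 10·309034110649 + 18156703590 = 3108497810080, q_10 = 10·8296622220 + 487452049 = 83453674249 → 3108497810080/83453674249

5103/137
30767/826
681977/18309
19372259/520086
18156703590/487452049
3108497810080/83453674249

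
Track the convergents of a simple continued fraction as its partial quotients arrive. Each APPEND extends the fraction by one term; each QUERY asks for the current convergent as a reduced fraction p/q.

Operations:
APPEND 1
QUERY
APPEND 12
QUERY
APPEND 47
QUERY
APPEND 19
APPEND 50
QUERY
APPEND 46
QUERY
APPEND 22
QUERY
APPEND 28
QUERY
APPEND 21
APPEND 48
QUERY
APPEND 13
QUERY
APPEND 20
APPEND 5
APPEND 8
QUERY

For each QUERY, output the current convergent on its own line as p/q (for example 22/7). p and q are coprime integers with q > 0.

1/1
13/12
612/565
582662/537915
26814093/24754837
590492708/545144329
16560609917/15288796049
16737999056237/15452562141233
217942351032046/201204917697387
181142524615839805/167231226901226989

APPEND 1: p_0 = 1·1 + 0 = 1, q_0 = 1·0 + 1 = 1 → 1/1
APPEND 12: p_1 = 12·1 + 1 = 13, q_1 = 12·1 + 0 = 12 → 13/12
APPEND 47: p_2 = 47·13 + 1 = 612, q_2 = 47·12 + 1 = 565 → 612/565
APPEND 19: p_3 = 19·612 + 13 = 11641, q_3 = 19·565 + 12 = 10747 → 11641/10747
APPEND 50: p_4 = 50·11641 + 612 = 582662, q_4 = 50·10747 + 565 = 537915 → 582662/537915
APPEND 46: p_5 = 46·582662 + 11641 = 26814093, q_5 = 46·537915 + 10747 = 24754837 → 26814093/24754837
APPEND 22: p_6 = 22·26814093 + 582662 = 590492708, q_6 = 22·24754837 + 537915 = 545144329 → 590492708/545144329
APPEND 28: p_7 = 28·590492708 + 26814093 = 16560609917, q_7 = 28·545144329 + 24754837 = 15288796049 → 16560609917/15288796049
APPEND 21: p_8 = 21·16560609917 + 590492708 = 348363300965, q_8 = 21·15288796049 + 545144329 = 321609861358 → 348363300965/321609861358
APPEND 48: p_9 = 48·348363300965 + 16560609917 = 16737999056237, q_9 = 48·321609861358 + 15288796049 = 15452562141233 → 16737999056237/15452562141233
APPEND 13: p_10 = 13·16737999056237 + 348363300965 = 217942351032046, q_10 = 13·15452562141233 + 321609861358 = 201204917697387 → 217942351032046/201204917697387
APPEND 20: p_11 = 20·217942351032046 + 16737999056237 = 4375585019697157, q_11 = 20·201204917697387 + 15452562141233 = 4039550916088973 → 4375585019697157/4039550916088973
APPEND 5: p_12 = 5·4375585019697157 + 217942351032046 = 22095867449517831, q_12 = 5·4039550916088973 + 201204917697387 = 20398959498142252 → 22095867449517831/20398959498142252
APPEND 8: p_13 = 8·22095867449517831 + 4375585019697157 = 181142524615839805, q_13 = 8·20398959498142252 + 4039550916088973 = 167231226901226989 → 181142524615839805/167231226901226989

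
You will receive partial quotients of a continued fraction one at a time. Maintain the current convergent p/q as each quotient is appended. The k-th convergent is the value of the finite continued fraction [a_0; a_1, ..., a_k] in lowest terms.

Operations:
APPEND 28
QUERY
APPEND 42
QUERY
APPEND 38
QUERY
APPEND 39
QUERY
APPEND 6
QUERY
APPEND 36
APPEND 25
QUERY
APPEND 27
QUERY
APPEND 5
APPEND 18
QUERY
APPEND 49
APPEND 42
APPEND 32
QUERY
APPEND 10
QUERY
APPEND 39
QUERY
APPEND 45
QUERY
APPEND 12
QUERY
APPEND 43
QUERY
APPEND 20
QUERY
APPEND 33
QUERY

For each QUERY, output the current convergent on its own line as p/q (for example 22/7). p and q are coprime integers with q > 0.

APPEND 28: p_0 = 28·1 + 0 = 28, q_0 = 28·0 + 1 = 1 → 28/1
APPEND 42: p_1 = 42·28 + 1 = 1177, q_1 = 42·1 + 0 = 42 → 1177/42
APPEND 38: p_2 = 38·1177 + 28 = 44754, q_2 = 38·42 + 1 = 1597 → 44754/1597
APPEND 39: p_3 = 39·44754 + 1177 = 1746583, q_3 = 39·1597 + 42 = 62325 → 1746583/62325
APPEND 6: p_4 = 6·1746583 + 44754 = 10524252, q_4 = 6·62325 + 1597 = 375547 → 10524252/375547
APPEND 36: p_5 = 36·10524252 + 1746583 = 380619655, q_5 = 36·375547 + 62325 = 13582017 → 380619655/13582017
APPEND 25: p_6 = 25·380619655 + 10524252 = 9526015627, q_6 = 25·13582017 + 375547 = 339925972 → 9526015627/339925972
APPEND 27: p_7 = 27·9526015627 + 380619655 = 257583041584, q_7 = 27·339925972 + 13582017 = 9191583261 → 257583041584/9191583261
APPEND 5: p_8 = 5·257583041584 + 9526015627 = 1297441223547, q_8 = 5·9191583261 + 339925972 = 46297842277 → 1297441223547/46297842277
APPEND 18: p_9 = 18·1297441223547 + 257583041584 = 23611525065430, q_9 = 18·46297842277 + 9191583261 = 842552744247 → 23611525065430/842552744247
APPEND 49: p_10 = 49·23611525065430 + 1297441223547 = 1158262169429617, q_10 = 49·842552744247 + 46297842277 = 41331382310380 → 1158262169429617/41331382310380
APPEND 42: p_11 = 42·1158262169429617 + 23611525065430 = 48670622641109344, q_11 = 42·41331382310380 + 842552744247 = 1736760609780207 → 48670622641109344/1736760609780207
APPEND 32: p_12 = 32·48670622641109344 + 1158262169429617 = 1558618186684928625, q_12 = 32·1736760609780207 + 41331382310380 = 55617670895277004 → 1558618186684928625/55617670895277004
APPEND 10: p_13 = 10·1558618186684928625 + 48670622641109344 = 15634852489490395594, q_13 = 10·55617670895277004 + 1736760609780207 = 557913469562550247 → 15634852489490395594/557913469562550247
APPEND 39: p_14 = 39·15634852489490395594 + 1558618186684928625 = 611317865276810356791, q_14 = 39·557913469562550247 + 55617670895277004 = 21814242983834736637 → 611317865276810356791/21814242983834736637
APPEND 45: p_15 = 45·611317865276810356791 + 15634852489490395594 = 27524938789945956451189, q_15 = 45·21814242983834736637 + 557913469562550247 = 982198847742125698912 → 27524938789945956451189/982198847742125698912
APPEND 12: p_16 = 12·27524938789945956451189 + 611317865276810356791 = 330910583344628287771059, q_16 = 12·982198847742125698912 + 21814242983834736637 = 11808200415889343123581 → 330910583344628287771059/11808200415889343123581
APPEND 43: p_17 = 43·330910583344628287771059 + 27524938789945956451189 = 14256680022608962330606726, q_17 = 43·11808200415889343123581 + 982198847742125698912 = 508734816730983880012895 → 14256680022608962330606726/508734816730983880012895
APPEND 20: p_18 = 20·14256680022608962330606726 + 330910583344628287771059 = 285464511035523874899905579, q_18 = 20·508734816730983880012895 + 11808200415889343123581 = 10186504535035566943381481 → 285464511035523874899905579/10186504535035566943381481
APPEND 33: p_19 = 33·285464511035523874899905579 + 14256680022608962330606726 = 9434585544194896834027490833, q_19 = 33·10186504535035566943381481 + 508734816730983880012895 = 336663384472904693011601768 → 9434585544194896834027490833/336663384472904693011601768

28/1
1177/42
44754/1597
1746583/62325
10524252/375547
9526015627/339925972
257583041584/9191583261
23611525065430/842552744247
1558618186684928625/55617670895277004
15634852489490395594/557913469562550247
611317865276810356791/21814242983834736637
27524938789945956451189/982198847742125698912
330910583344628287771059/11808200415889343123581
14256680022608962330606726/508734816730983880012895
285464511035523874899905579/10186504535035566943381481
9434585544194896834027490833/336663384472904693011601768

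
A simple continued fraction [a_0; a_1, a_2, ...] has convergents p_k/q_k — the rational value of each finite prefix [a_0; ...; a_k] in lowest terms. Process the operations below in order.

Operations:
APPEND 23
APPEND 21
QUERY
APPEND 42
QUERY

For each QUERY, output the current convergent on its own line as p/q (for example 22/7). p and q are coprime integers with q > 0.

484/21
20351/883

APPEND 23: p_0 = 23·1 + 0 = 23, q_0 = 23·0 + 1 = 1 → 23/1
APPEND 21: p_1 = 21·23 + 1 = 484, q_1 = 21·1 + 0 = 21 → 484/21
APPEND 42: p_2 = 42·484 + 23 = 20351, q_2 = 42·21 + 1 = 883 → 20351/883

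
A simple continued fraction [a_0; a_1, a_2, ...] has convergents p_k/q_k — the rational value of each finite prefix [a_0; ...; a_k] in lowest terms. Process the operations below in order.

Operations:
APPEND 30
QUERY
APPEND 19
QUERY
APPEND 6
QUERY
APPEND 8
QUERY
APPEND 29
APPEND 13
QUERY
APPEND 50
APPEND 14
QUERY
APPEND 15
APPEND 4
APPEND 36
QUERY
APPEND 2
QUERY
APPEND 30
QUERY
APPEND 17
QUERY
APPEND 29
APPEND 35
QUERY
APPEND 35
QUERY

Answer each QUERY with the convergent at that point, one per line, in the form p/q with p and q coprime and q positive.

30/1
571/19
3456/115
28219/939
10711710/356437
7520414008/250245181
16705414431203/555880228611
33871719746122/1127096810047
1032857006814863/34368784530021
17592440835598793/585396433820404
17910069884206893893/595965684220081199
627363659588480466115/20875809813068163702

APPEND 30: p_0 = 30·1 + 0 = 30, q_0 = 30·0 + 1 = 1 → 30/1
APPEND 19: p_1 = 19·30 + 1 = 571, q_1 = 19·1 + 0 = 19 → 571/19
APPEND 6: p_2 = 6·571 + 30 = 3456, q_2 = 6·19 + 1 = 115 → 3456/115
APPEND 8: p_3 = 8·3456 + 571 = 28219, q_3 = 8·115 + 19 = 939 → 28219/939
APPEND 29: p_4 = 29·28219 + 3456 = 821807, q_4 = 29·939 + 115 = 27346 → 821807/27346
APPEND 13: p_5 = 13·821807 + 28219 = 10711710, q_5 = 13·27346 + 939 = 356437 → 10711710/356437
APPEND 50: p_6 = 50·10711710 + 821807 = 536407307, q_6 = 50·356437 + 27346 = 17849196 → 536407307/17849196
APPEND 14: p_7 = 14·536407307 + 10711710 = 7520414008, q_7 = 14·17849196 + 356437 = 250245181 → 7520414008/250245181
APPEND 15: p_8 = 15·7520414008 + 536407307 = 113342617427, q_8 = 15·250245181 + 17849196 = 3771526911 → 113342617427/3771526911
APPEND 4: p_9 = 4·113342617427 + 7520414008 = 460890883716, q_9 = 4·3771526911 + 250245181 = 15336352825 → 460890883716/15336352825
APPEND 36: p_10 = 36·460890883716 + 113342617427 = 16705414431203, q_10 = 36·15336352825 + 3771526911 = 555880228611 → 16705414431203/555880228611
APPEND 2: p_11 = 2·16705414431203 + 460890883716 = 33871719746122, q_11 = 2·555880228611 + 15336352825 = 1127096810047 → 33871719746122/1127096810047
APPEND 30: p_12 = 30·33871719746122 + 16705414431203 = 1032857006814863, q_12 = 30·1127096810047 + 555880228611 = 34368784530021 → 1032857006814863/34368784530021
APPEND 17: p_13 = 17·1032857006814863 + 33871719746122 = 17592440835598793, q_13 = 17·34368784530021 + 1127096810047 = 585396433820404 → 17592440835598793/585396433820404
APPEND 29: p_14 = 29·17592440835598793 + 1032857006814863 = 511213641239179860, q_14 = 29·585396433820404 + 34368784530021 = 17010865365321737 → 511213641239179860/17010865365321737
APPEND 35: p_15 = 35·511213641239179860 + 17592440835598793 = 17910069884206893893, q_15 = 35·17010865365321737 + 585396433820404 = 595965684220081199 → 17910069884206893893/595965684220081199
APPEND 35: p_16 = 35·17910069884206893893 + 511213641239179860 = 627363659588480466115, q_16 = 35·595965684220081199 + 17010865365321737 = 20875809813068163702 → 627363659588480466115/20875809813068163702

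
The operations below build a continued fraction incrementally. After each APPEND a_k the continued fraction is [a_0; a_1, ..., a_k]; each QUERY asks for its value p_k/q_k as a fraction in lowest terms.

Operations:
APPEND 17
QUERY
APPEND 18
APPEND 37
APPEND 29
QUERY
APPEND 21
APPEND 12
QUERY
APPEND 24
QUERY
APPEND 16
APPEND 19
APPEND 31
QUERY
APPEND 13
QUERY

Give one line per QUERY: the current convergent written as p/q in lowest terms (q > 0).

17/1
330211/19361
83679895/4906337
2015263287/118159336
19135929729227/1121981810086
249383331700491/14621895349001

APPEND 17: p_0 = 17·1 + 0 = 17, q_0 = 17·0 + 1 = 1 → 17/1
APPEND 18: p_1 = 18·17 + 1 = 307, q_1 = 18·1 + 0 = 18 → 307/18
APPEND 37: p_2 = 37·307 + 17 = 11376, q_2 = 37·18 + 1 = 667 → 11376/667
APPEND 29: p_3 = 29·11376 + 307 = 330211, q_3 = 29·667 + 18 = 19361 → 330211/19361
APPEND 21: p_4 = 21·330211 + 11376 = 6945807, q_4 = 21·19361 + 667 = 407248 → 6945807/407248
APPEND 12: p_5 = 12·6945807 + 330211 = 83679895, q_5 = 12·407248 + 19361 = 4906337 → 83679895/4906337
APPEND 24: p_6 = 24·83679895 + 6945807 = 2015263287, q_6 = 24·4906337 + 407248 = 118159336 → 2015263287/118159336
APPEND 16: p_7 = 16·2015263287 + 83679895 = 32327892487, q_7 = 16·118159336 + 4906337 = 1895455713 → 32327892487/1895455713
APPEND 19: p_8 = 19·32327892487 + 2015263287 = 616245220540, q_8 = 19·1895455713 + 118159336 = 36131817883 → 616245220540/36131817883
APPEND 31: p_9 = 31·616245220540 + 32327892487 = 19135929729227, q_9 = 31·36131817883 + 1895455713 = 1121981810086 → 19135929729227/1121981810086
APPEND 13: p_10 = 13·19135929729227 + 616245220540 = 249383331700491, q_10 = 13·1121981810086 + 36131817883 = 14621895349001 → 249383331700491/14621895349001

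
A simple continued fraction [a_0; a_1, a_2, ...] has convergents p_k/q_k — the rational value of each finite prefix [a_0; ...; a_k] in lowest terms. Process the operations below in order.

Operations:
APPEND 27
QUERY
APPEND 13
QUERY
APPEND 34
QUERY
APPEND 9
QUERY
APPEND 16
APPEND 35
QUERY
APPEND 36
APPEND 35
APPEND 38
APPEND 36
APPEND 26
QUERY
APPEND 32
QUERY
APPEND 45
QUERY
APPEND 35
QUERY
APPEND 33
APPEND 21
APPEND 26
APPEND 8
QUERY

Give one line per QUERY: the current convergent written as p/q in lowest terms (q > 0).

27/1
352/13
11995/443
108307/4000
61180052/2259505
2753180628731267/101680616363671
88207558753171561/3257686345879290
3972093324521451512/146697566180931721
139111473917003974481/5137672502678489525
20231753569227768354132374/747200220562708869654987

APPEND 27: p_0 = 27·1 + 0 = 27, q_0 = 27·0 + 1 = 1 → 27/1
APPEND 13: p_1 = 13·27 + 1 = 352, q_1 = 13·1 + 0 = 13 → 352/13
APPEND 34: p_2 = 34·352 + 27 = 11995, q_2 = 34·13 + 1 = 443 → 11995/443
APPEND 9: p_3 = 9·11995 + 352 = 108307, q_3 = 9·443 + 13 = 4000 → 108307/4000
APPEND 16: p_4 = 16·108307 + 11995 = 1744907, q_4 = 16·4000 + 443 = 64443 → 1744907/64443
APPEND 35: p_5 = 35·1744907 + 108307 = 61180052, q_5 = 35·64443 + 4000 = 2259505 → 61180052/2259505
APPEND 36: p_6 = 36·61180052 + 1744907 = 2204226779, q_6 = 36·2259505 + 64443 = 81406623 → 2204226779/81406623
APPEND 35: p_7 = 35·2204226779 + 61180052 = 77209117317, q_7 = 35·81406623 + 2259505 = 2851491310 → 77209117317/2851491310
APPEND 38: p_8 = 38·77209117317 + 2204226779 = 2936150684825, q_8 = 38·2851491310 + 81406623 = 108438076403 → 2936150684825/108438076403
APPEND 36: p_9 = 36·2936150684825 + 77209117317 = 105778633771017, q_9 = 36·108438076403 + 2851491310 = 3906622241818 → 105778633771017/3906622241818
APPEND 26: p_10 = 26·105778633771017 + 2936150684825 = 2753180628731267, q_10 = 26·3906622241818 + 108438076403 = 101680616363671 → 2753180628731267/101680616363671
APPEND 32: p_11 = 32·2753180628731267 + 105778633771017 = 88207558753171561, q_11 = 32·101680616363671 + 3906622241818 = 3257686345879290 → 88207558753171561/3257686345879290
APPEND 45: p_12 = 45·88207558753171561 + 2753180628731267 = 3972093324521451512, q_12 = 45·3257686345879290 + 101680616363671 = 146697566180931721 → 3972093324521451512/146697566180931721
APPEND 35: p_13 = 35·3972093324521451512 + 88207558753171561 = 139111473917003974481, q_13 = 35·146697566180931721 + 3257686345879290 = 5137672502678489525 → 139111473917003974481/5137672502678489525
APPEND 33: p_14 = 33·139111473917003974481 + 3972093324521451512 = 4594650732585652609385, q_14 = 33·5137672502678489525 + 146697566180931721 = 169689890154571086046 → 4594650732585652609385/169689890154571086046
APPEND 21: p_15 = 21·4594650732585652609385 + 139111473917003974481 = 96626776858215708771566, q_15 = 21·169689890154571086046 + 5137672502678489525 = 3568625365748671296491 → 96626776858215708771566/3568625365748671296491
APPEND 26: p_16 = 26·96626776858215708771566 + 4594650732585652609385 = 2516890849046194080670101, q_16 = 26·3568625365748671296491 + 169689890154571086046 = 92953949399620024794812 → 2516890849046194080670101/92953949399620024794812
APPEND 8: p_17 = 8·2516890849046194080670101 + 96626776858215708771566 = 20231753569227768354132374, q_17 = 8·92953949399620024794812 + 3568625365748671296491 = 747200220562708869654987 → 20231753569227768354132374/747200220562708869654987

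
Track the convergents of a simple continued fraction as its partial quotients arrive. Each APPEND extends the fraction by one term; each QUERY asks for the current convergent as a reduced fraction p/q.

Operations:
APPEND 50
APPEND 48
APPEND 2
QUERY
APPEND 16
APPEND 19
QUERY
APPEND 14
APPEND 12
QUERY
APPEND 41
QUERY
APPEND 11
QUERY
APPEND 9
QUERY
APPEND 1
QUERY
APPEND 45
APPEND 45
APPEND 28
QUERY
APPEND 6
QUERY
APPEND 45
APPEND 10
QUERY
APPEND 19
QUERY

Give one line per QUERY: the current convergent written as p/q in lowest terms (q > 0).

APPEND 50: p_0 = 50·1 + 0 = 50, q_0 = 50·0 + 1 = 1 → 50/1
APPEND 48: p_1 = 48·50 + 1 = 2401, q_1 = 48·1 + 0 = 48 → 2401/48
APPEND 2: p_2 = 2·2401 + 50 = 4852, q_2 = 2·48 + 1 = 97 → 4852/97
APPEND 16: p_3 = 16·4852 + 2401 = 80033, q_3 = 16·97 + 48 = 1600 → 80033/1600
APPEND 19: p_4 = 19·80033 + 4852 = 1525479, q_4 = 19·1600 + 97 = 30497 → 1525479/30497
APPEND 14: p_5 = 14·1525479 + 80033 = 21436739, q_5 = 14·30497 + 1600 = 428558 → 21436739/428558
APPEND 12: p_6 = 12·21436739 + 1525479 = 258766347, q_6 = 12·428558 + 30497 = 5173193 → 258766347/5173193
APPEND 41: p_7 = 41·258766347 + 21436739 = 10630856966, q_7 = 41·5173193 + 428558 = 212529471 → 10630856966/212529471
APPEND 11: p_8 = 11·10630856966 + 258766347 = 117198192973, q_8 = 11·212529471 + 5173193 = 2342997374 → 117198192973/2342997374
APPEND 9: p_9 = 9·117198192973 + 10630856966 = 1065414593723, q_9 = 9·2342997374 + 212529471 = 21299505837 → 1065414593723/21299505837
APPEND 1: p_10 = 1·1065414593723 + 117198192973 = 1182612786696, q_10 = 1·21299505837 + 2342997374 = 23642503211 → 1182612786696/23642503211
APPEND 45: p_11 = 45·1182612786696 + 1065414593723 = 54282989995043, q_11 = 45·23642503211 + 21299505837 = 1085212150332 → 54282989995043/1085212150332
APPEND 45: p_12 = 45·54282989995043 + 1182612786696 = 2443917162563631, q_12 = 45·1085212150332 + 23642503211 = 48858189268151 → 2443917162563631/48858189268151
APPEND 28: p_13 = 28·2443917162563631 + 54282989995043 = 68483963541776711, q_13 = 28·48858189268151 + 1085212150332 = 1369114511658560 → 68483963541776711/1369114511658560
APPEND 6: p_14 = 6·68483963541776711 + 2443917162563631 = 413347698413223897, q_14 = 6·1369114511658560 + 48858189268151 = 8263545259219511 → 413347698413223897/8263545259219511
APPEND 45: p_15 = 45·413347698413223897 + 68483963541776711 = 18669130392136852076, q_15 = 45·8263545259219511 + 1369114511658560 = 373228651176536555 → 18669130392136852076/373228651176536555
APPEND 10: p_16 = 10·18669130392136852076 + 413347698413223897 = 187104651619781744657, q_16 = 10·373228651176536555 + 8263545259219511 = 3740550057024585061 → 187104651619781744657/3740550057024585061
APPEND 19: p_17 = 19·187104651619781744657 + 18669130392136852076 = 3573657511167990000559, q_17 = 19·3740550057024585061 + 373228651176536555 = 71443679734643652714 → 3573657511167990000559/71443679734643652714

4852/97
1525479/30497
258766347/5173193
10630856966/212529471
117198192973/2342997374
1065414593723/21299505837
1182612786696/23642503211
68483963541776711/1369114511658560
413347698413223897/8263545259219511
187104651619781744657/3740550057024585061
3573657511167990000559/71443679734643652714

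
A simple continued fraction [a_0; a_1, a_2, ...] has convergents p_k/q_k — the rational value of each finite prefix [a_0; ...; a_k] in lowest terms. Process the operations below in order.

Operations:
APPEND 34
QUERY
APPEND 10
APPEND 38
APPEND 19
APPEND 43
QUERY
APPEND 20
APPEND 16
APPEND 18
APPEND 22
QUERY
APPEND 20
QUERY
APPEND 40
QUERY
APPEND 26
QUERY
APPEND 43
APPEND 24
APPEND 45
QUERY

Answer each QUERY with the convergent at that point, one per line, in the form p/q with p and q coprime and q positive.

34/1
10642119/312088
1362457834049/39955082302
27310931124563/800913227225
1093799702816569/32076484171302
28466103204355357/834789501681077
1325653247370990761585/38875760613606328118

APPEND 34: p_0 = 34·1 + 0 = 34, q_0 = 34·0 + 1 = 1 → 34/1
APPEND 10: p_1 = 10·34 + 1 = 341, q_1 = 10·1 + 0 = 10 → 341/10
APPEND 38: p_2 = 38·341 + 34 = 12992, q_2 = 38·10 + 1 = 381 → 12992/381
APPEND 19: p_3 = 19·12992 + 341 = 247189, q_3 = 19·381 + 10 = 7249 → 247189/7249
APPEND 43: p_4 = 43·247189 + 12992 = 10642119, q_4 = 43·7249 + 381 = 312088 → 10642119/312088
APPEND 20: p_5 = 20·10642119 + 247189 = 213089569, q_5 = 20·312088 + 7249 = 6249009 → 213089569/6249009
APPEND 16: p_6 = 16·213089569 + 10642119 = 3420075223, q_6 = 16·6249009 + 312088 = 100296232 → 3420075223/100296232
APPEND 18: p_7 = 18·3420075223 + 213089569 = 61774443583, q_7 = 18·100296232 + 6249009 = 1811581185 → 61774443583/1811581185
APPEND 22: p_8 = 22·61774443583 + 3420075223 = 1362457834049, q_8 = 22·1811581185 + 100296232 = 39955082302 → 1362457834049/39955082302
APPEND 20: p_9 = 20·1362457834049 + 61774443583 = 27310931124563, q_9 = 20·39955082302 + 1811581185 = 800913227225 → 27310931124563/800913227225
APPEND 40: p_10 = 40·27310931124563 + 1362457834049 = 1093799702816569, q_10 = 40·800913227225 + 39955082302 = 32076484171302 → 1093799702816569/32076484171302
APPEND 26: p_11 = 26·1093799702816569 + 27310931124563 = 28466103204355357, q_11 = 26·32076484171302 + 800913227225 = 834789501681077 → 28466103204355357/834789501681077
APPEND 43: p_12 = 43·28466103204355357 + 1093799702816569 = 1225136237490096920, q_12 = 43·834789501681077 + 32076484171302 = 35928025056457613 → 1225136237490096920/35928025056457613
APPEND 24: p_13 = 24·1225136237490096920 + 28466103204355357 = 29431735802966681437, q_13 = 24·35928025056457613 + 834789501681077 = 863107390856663789 → 29431735802966681437/863107390856663789
APPEND 45: p_14 = 45·29431735802966681437 + 1225136237490096920 = 1325653247370990761585, q_14 = 45·863107390856663789 + 35928025056457613 = 38875760613606328118 → 1325653247370990761585/38875760613606328118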